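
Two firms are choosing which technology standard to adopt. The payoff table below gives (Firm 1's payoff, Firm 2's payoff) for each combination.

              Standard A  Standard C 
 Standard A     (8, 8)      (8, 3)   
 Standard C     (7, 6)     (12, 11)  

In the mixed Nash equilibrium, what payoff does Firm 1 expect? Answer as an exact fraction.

8

Firm 2 mixes with probability q on Standard A, chosen so Firm 1 is indifferent: 8q + 8(1−q) = 7q + 12(1−q) gives q = 4/5.
Firm 1's expected payoff (from either row, since indifferent) is 8·4/5 + 8·1/5 = 8.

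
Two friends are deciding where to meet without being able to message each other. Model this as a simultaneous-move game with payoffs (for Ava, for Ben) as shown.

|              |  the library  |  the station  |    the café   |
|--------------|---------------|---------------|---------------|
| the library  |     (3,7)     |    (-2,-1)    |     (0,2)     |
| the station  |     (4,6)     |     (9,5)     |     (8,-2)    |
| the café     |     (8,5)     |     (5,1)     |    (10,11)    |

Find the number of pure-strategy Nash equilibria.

Both the café: Ava gets 10 (best alternative 8); Ben gets 11 (best alternative 5). Neither deviates — NE.
Both the station is not a NE: Ben would switch to the library (6 > 5).
No other cell survives both best-response checks, so there is 1 pure NE.

1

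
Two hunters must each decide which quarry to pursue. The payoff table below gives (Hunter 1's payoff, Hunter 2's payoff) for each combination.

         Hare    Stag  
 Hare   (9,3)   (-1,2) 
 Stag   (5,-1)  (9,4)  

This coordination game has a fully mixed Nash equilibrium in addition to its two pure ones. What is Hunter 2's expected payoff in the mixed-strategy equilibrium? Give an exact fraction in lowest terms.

7/3

Hunter 1 mixes with probability p on Hare, chosen so Hunter 2 is indifferent: 3p + (-1)(1−p) = 2p + 4(1−p) gives p = 5/6.
Hunter 2's expected payoff is 3·5/6 + (-1)·1/6 = 7/3.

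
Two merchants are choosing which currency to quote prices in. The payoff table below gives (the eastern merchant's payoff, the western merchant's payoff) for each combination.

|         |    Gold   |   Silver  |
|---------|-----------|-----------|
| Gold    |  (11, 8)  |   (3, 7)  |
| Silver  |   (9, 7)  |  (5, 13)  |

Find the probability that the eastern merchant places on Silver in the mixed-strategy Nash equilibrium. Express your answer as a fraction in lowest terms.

The eastern merchant's mix p on Gold must make the western merchant indifferent between Gold and Silver.
The western merchant's payoff from Gold: 8p + 7(1−p). From Silver: 7p + 13(1−p).
Set equal: 1p = 6(1−p) → p = 6/7.
Probability on Silver is 1 − 6/7 = 1/7.

1/7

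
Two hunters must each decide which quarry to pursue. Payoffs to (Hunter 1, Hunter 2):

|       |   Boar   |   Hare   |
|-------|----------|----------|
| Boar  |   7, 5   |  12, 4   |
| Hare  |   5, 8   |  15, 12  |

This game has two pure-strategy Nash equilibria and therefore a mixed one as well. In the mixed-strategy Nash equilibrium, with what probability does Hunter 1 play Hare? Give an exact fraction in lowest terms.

1/5

Hunter 1's mix p on Boar must make Hunter 2 indifferent between Boar and Hare.
Hunter 2's payoff from Boar: 5p + 8(1−p). From Hare: 4p + 12(1−p).
Set equal: 1p = 4(1−p) → p = 4/5.
Probability on Hare is 1 − 4/5 = 1/5.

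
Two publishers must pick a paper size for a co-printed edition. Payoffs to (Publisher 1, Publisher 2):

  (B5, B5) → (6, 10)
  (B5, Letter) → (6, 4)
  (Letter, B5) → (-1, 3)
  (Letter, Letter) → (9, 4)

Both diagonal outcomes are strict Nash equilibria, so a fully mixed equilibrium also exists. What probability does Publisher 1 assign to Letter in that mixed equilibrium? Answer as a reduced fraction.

Publisher 1's mix p on B5 must make Publisher 2 indifferent between B5 and Letter.
Publisher 2's payoff from B5: 10p + 3(1−p). From Letter: 4p + 4(1−p).
Set equal: 6p = 1(1−p) → p = 1/7.
Probability on Letter is 1 − 1/7 = 6/7.

6/7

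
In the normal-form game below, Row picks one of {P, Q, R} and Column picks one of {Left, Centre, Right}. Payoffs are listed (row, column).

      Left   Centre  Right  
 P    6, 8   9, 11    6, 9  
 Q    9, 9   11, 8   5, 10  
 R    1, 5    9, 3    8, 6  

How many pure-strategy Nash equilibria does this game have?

1

(R, Right): Row gets 8 (best alternative 6); Column gets 6 (best alternative 5). Neither deviates — NE.
(P, Left) is not a NE: Row would switch to Q (9 > 6).
No other cell survives both best-response checks, so there is 1 pure NE.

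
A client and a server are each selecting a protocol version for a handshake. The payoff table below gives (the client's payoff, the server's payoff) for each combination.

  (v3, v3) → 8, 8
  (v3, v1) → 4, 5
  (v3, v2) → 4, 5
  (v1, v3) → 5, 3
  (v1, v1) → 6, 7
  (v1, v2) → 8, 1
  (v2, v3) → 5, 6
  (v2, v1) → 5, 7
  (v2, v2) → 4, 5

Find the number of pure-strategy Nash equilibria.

Both v3: the client gets 8 (best alternative 5); the server gets 8 (best alternative 5). Neither deviates — NE.
Both v1: the client gets 6 (best alternative 5); the server gets 7 (best alternative 3). Neither deviates — NE.
Both v2 is not a NE: the client would switch to v1 (8 > 4).
No other cell survives both best-response checks, so there are 2 pure NE.

2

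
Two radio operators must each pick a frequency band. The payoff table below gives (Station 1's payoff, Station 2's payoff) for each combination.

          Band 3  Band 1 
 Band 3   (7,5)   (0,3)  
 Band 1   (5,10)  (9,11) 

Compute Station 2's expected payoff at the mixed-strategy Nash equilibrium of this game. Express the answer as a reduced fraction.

25/3

Station 1 mixes with probability p on Band 3, chosen so Station 2 is indifferent: 5p + 10(1−p) = 3p + 11(1−p) gives p = 1/3.
Station 2's expected payoff is 5·1/3 + 10·2/3 = 25/3.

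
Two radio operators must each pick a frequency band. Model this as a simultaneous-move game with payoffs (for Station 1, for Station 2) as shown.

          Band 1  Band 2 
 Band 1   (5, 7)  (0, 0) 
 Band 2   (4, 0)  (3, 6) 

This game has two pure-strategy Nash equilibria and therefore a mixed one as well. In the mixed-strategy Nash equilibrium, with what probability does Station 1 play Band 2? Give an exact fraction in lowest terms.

7/13

Station 1's mix p on Band 1 must make Station 2 indifferent between Band 1 and Band 2.
Station 2's payoff from Band 1: 7p + 0(1−p). From Band 2: 0p + 6(1−p).
Set equal: 7p = 6(1−p) → p = 6/13.
Probability on Band 2 is 1 − 6/13 = 7/13.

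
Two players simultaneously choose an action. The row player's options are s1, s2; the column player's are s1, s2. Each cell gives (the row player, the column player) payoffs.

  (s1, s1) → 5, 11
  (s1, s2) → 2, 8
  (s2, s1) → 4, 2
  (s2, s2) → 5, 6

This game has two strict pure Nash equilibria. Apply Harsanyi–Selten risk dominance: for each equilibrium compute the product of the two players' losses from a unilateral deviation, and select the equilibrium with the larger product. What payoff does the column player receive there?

At both s1: the row player loses 5 − 4 = 1 by deviating; the column player loses 11 − 8 = 3. Product = 1·3 = 3.
At both s2: the row player loses 5 − 2 = 3 by deviating; the column player loses 6 − 2 = 4. Product = 3·4 = 12.
12 > 3, so both s2 is risk-dominant. The column player's payoff there is 6.

6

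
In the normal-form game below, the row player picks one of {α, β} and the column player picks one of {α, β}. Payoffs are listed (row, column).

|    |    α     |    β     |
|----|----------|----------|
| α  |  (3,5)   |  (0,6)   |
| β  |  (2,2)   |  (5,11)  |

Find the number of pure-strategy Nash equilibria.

Both β: the row player gets 5 (best alternative 0); the column player gets 11 (best alternative 2). Neither deviates — NE.
Both α is not a NE: the column player would switch to β (6 > 5).
No other cell survives both best-response checks, so there is 1 pure NE.

1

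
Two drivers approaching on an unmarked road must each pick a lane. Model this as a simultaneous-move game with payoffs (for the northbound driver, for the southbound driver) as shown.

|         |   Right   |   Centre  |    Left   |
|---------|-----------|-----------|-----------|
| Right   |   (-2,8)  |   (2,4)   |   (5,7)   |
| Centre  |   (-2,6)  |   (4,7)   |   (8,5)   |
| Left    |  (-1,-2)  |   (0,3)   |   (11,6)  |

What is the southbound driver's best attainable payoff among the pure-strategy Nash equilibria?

Both Centre is a pure NE (the northbound driver: 4 ≥ 2; the southbound driver: 7 ≥ 6). The southbound driver gets 7.
Both Left is a pure NE (the northbound driver: 11 ≥ 8; the southbound driver: 6 ≥ 3). The southbound driver gets 6.
Every other cell has a profitable deviation for at least one player. Highest of {7, 6} is 7.

7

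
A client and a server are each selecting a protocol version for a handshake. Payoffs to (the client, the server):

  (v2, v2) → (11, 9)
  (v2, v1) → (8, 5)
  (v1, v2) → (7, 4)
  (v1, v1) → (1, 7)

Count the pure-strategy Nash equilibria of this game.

Both v2: the client gets 11 (best alternative 7); the server gets 9 (best alternative 5). Neither deviates — NE.
Both v1 is not a NE: the client would switch to v2 (8 > 1).
No other cell survives both best-response checks, so there is 1 pure NE.

1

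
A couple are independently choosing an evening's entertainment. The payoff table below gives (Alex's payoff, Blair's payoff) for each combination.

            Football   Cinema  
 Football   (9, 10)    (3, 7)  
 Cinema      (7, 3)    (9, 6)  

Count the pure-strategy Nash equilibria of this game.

2

Both Football: Alex gets 9 (best alternative 7); Blair gets 10 (best alternative 7). Neither deviates — NE.
Both Cinema: Alex gets 9 (best alternative 3); Blair gets 6 (best alternative 3). Neither deviates — NE.
(Cinema, Football) is not a NE: Alex would switch to Football (9 > 7).
No other cell survives both best-response checks, so there are 2 pure NE.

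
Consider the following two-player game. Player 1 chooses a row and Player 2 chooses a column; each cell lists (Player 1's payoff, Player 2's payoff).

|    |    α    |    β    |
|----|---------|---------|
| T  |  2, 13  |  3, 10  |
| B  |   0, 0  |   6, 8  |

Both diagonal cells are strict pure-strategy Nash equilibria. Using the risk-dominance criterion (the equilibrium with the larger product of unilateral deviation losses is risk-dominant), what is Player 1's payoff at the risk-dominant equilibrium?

6

At (T, α): Player 1 loses 2 − 0 = 2 by deviating; Player 2 loses 13 − 10 = 3. Product = 2·3 = 6.
At (B, β): Player 1 loses 6 − 3 = 3 by deviating; Player 2 loses 8 − 0 = 8. Product = 3·8 = 24.
24 > 6, so (B, β) is risk-dominant. Player 1's payoff there is 6.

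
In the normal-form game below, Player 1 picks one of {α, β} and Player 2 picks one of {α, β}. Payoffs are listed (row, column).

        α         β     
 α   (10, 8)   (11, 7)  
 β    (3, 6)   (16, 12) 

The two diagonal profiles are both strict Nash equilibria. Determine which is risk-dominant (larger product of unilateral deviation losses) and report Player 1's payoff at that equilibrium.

16

At both α: Player 1 loses 10 − 3 = 7 by deviating; Player 2 loses 8 − 7 = 1. Product = 7·1 = 7.
At both β: Player 1 loses 16 − 11 = 5 by deviating; Player 2 loses 12 − 6 = 6. Product = 5·6 = 30.
30 > 7, so both β is risk-dominant. Player 1's payoff there is 16.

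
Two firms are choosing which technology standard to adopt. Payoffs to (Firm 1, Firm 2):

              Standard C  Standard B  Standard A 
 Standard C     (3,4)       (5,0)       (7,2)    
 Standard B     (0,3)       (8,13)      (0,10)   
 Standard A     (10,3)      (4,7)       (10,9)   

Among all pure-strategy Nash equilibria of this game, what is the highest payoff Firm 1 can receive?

10

Both Standard B is a pure NE (Firm 1: 8 ≥ 5; Firm 2: 13 ≥ 10). Firm 1 gets 8.
Both Standard A is a pure NE (Firm 1: 10 ≥ 7; Firm 2: 9 ≥ 7). Firm 1 gets 10.
Every other cell has a profitable deviation for at least one player. Highest of {8, 10} is 10.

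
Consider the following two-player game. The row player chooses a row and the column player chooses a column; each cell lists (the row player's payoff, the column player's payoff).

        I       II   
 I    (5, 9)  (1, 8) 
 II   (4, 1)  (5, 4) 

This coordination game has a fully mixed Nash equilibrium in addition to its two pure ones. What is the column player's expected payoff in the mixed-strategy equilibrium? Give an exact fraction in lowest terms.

7

The row player mixes with probability p on I, chosen so the column player is indifferent: 9p + 1(1−p) = 8p + 4(1−p) gives p = 3/4.
The column player's expected payoff is 9·3/4 + 1·1/4 = 7.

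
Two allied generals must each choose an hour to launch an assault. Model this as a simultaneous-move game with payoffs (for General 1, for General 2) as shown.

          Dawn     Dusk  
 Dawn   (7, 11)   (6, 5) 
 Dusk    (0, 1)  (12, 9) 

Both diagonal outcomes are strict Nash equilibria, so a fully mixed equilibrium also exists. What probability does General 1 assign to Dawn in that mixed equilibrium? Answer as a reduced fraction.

4/7

General 1's mix p on Dawn must make General 2 indifferent between Dawn and Dusk.
General 2's payoff from Dawn: 11p + 1(1−p). From Dusk: 5p + 9(1−p).
Set equal: 6p = 8(1−p) → p = 8/14 = 4/7.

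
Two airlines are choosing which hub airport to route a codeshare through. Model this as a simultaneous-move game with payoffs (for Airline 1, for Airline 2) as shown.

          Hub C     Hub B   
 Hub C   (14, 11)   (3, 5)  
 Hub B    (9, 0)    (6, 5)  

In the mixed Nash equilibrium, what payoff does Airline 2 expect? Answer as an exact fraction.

5

Airline 1 mixes with probability p on Hub C, chosen so Airline 2 is indifferent: 11p + 0(1−p) = 5p + 5(1−p) gives p = 5/11.
Airline 2's expected payoff is 11·5/11 + 0·6/11 = 5.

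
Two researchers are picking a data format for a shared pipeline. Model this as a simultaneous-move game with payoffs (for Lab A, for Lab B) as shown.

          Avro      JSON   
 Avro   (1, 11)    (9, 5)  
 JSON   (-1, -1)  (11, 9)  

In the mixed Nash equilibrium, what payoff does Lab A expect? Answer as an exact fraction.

Lab B mixes with probability q on Avro, chosen so Lab A is indifferent: 1q + 9(1−q) = (-1)q + 11(1−q) gives q = 1/2.
Lab A's expected payoff (from either row, since indifferent) is 1·1/2 + 9·1/2 = 5.

5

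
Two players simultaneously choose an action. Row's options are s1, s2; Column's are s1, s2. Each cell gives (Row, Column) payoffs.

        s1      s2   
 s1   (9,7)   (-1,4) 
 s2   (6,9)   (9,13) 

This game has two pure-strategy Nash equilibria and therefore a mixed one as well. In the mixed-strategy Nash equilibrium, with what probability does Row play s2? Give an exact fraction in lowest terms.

Row's mix p on s1 must make Column indifferent between s1 and s2.
Column's payoff from s1: 7p + 9(1−p). From s2: 4p + 13(1−p).
Set equal: 3p = 4(1−p) → p = 4/7.
Probability on s2 is 1 − 4/7 = 3/7.

3/7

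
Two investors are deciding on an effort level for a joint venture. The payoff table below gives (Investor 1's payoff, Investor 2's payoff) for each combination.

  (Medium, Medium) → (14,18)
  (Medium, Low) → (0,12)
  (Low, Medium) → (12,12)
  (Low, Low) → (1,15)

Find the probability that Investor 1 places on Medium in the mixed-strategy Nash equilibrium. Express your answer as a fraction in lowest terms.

1/3

Investor 1's mix p on Medium must make Investor 2 indifferent between Medium and Low.
Investor 2's payoff from Medium: 18p + 12(1−p). From Low: 12p + 15(1−p).
Set equal: 6p = 3(1−p) → p = 3/9 = 1/3.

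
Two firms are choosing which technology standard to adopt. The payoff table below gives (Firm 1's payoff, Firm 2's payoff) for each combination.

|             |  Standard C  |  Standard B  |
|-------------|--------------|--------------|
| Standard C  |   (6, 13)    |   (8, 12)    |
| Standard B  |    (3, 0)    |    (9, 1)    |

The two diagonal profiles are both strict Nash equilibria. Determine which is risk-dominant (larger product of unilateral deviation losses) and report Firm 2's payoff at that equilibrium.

At both Standard C: Firm 1 loses 6 − 3 = 3 by deviating; Firm 2 loses 13 − 12 = 1. Product = 3·1 = 3.
At both Standard B: Firm 1 loses 9 − 8 = 1 by deviating; Firm 2 loses 1 − 0 = 1. Product = 1·1 = 1.
3 > 1, so both Standard C is risk-dominant. Firm 2's payoff there is 13.

13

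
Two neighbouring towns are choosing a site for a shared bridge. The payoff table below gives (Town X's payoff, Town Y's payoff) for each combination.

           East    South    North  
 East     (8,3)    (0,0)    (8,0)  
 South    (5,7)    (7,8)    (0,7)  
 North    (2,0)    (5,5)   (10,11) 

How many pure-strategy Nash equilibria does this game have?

3

Both East: Town X gets 8 (best alternative 5); Town Y gets 3 (best alternative 0). Neither deviates — NE.
Both South: Town X gets 7 (best alternative 5); Town Y gets 8 (best alternative 7). Neither deviates — NE.
Both North: Town X gets 10 (best alternative 8); Town Y gets 11 (best alternative 5). Neither deviates — NE.
(East, North) is not a NE: Town X would switch to North (10 > 8).
No other cell survives both best-response checks, so there are 3 pure NE.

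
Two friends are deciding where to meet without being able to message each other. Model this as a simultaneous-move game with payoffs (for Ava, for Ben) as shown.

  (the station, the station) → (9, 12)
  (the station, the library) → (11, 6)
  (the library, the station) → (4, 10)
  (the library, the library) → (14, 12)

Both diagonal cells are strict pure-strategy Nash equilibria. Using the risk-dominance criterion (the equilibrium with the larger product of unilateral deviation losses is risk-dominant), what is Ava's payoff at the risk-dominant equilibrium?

At both the station: Ava loses 9 − 4 = 5 by deviating; Ben loses 12 − 6 = 6. Product = 5·6 = 30.
At both the library: Ava loses 14 − 11 = 3 by deviating; Ben loses 12 − 10 = 2. Product = 3·2 = 6.
30 > 6, so both the station is risk-dominant. Ava's payoff there is 9.

9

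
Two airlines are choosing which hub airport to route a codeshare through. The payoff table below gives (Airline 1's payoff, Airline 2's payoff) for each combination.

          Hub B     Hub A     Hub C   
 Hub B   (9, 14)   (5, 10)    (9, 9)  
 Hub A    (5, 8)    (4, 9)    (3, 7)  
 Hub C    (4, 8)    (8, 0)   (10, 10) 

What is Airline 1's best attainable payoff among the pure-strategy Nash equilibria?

Both Hub B is a pure NE (Airline 1: 9 ≥ 5; Airline 2: 14 ≥ 10). Airline 1 gets 9.
Both Hub C is a pure NE (Airline 1: 10 ≥ 9; Airline 2: 10 ≥ 8). Airline 1 gets 10.
Every other cell has a profitable deviation for at least one player. Highest of {9, 10} is 10.

10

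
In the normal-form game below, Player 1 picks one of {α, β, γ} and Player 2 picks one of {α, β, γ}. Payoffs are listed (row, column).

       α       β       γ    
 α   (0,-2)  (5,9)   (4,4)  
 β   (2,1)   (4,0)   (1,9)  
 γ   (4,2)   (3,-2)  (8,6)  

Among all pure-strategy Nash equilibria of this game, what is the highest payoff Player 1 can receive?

(α, β) is a pure NE (Player 1: 5 ≥ 4; Player 2: 9 ≥ 4). Player 1 gets 5.
Both γ is a pure NE (Player 1: 8 ≥ 4; Player 2: 6 ≥ 2). Player 1 gets 8.
Every other cell has a profitable deviation for at least one player. Highest of {5, 8} is 8.

8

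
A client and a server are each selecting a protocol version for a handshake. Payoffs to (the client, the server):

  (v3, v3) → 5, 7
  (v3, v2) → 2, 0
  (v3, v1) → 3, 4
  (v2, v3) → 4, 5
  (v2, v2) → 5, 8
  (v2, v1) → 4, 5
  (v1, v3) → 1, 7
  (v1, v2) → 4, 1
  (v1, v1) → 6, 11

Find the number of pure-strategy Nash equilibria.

Both v3: the client gets 5 (best alternative 4); the server gets 7 (best alternative 4). Neither deviates — NE.
Both v2: the client gets 5 (best alternative 4); the server gets 8 (best alternative 5). Neither deviates — NE.
Both v1: the client gets 6 (best alternative 4); the server gets 11 (best alternative 7). Neither deviates — NE.
(v1, v2) is not a NE: the client would switch to v2 (5 > 4).
No other cell survives both best-response checks, so there are 3 pure NE.

3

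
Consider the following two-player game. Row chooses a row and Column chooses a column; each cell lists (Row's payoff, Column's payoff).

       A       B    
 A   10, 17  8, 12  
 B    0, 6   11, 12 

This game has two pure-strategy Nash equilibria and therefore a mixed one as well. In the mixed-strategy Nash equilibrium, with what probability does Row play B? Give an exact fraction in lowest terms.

5/11

Row's mix p on A must make Column indifferent between A and B.
Column's payoff from A: 17p + 6(1−p). From B: 12p + 12(1−p).
Set equal: 5p = 6(1−p) → p = 6/11.
Probability on B is 1 − 6/11 = 5/11.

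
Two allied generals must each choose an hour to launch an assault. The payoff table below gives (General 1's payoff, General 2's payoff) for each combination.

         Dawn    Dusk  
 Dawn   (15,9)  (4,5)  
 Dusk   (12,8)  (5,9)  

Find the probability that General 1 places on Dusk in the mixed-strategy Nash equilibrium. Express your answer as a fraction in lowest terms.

General 1's mix p on Dawn must make General 2 indifferent between Dawn and Dusk.
General 2's payoff from Dawn: 9p + 8(1−p). From Dusk: 5p + 9(1−p).
Set equal: 4p = 1(1−p) → p = 1/5.
Probability on Dusk is 1 − 1/5 = 4/5.

4/5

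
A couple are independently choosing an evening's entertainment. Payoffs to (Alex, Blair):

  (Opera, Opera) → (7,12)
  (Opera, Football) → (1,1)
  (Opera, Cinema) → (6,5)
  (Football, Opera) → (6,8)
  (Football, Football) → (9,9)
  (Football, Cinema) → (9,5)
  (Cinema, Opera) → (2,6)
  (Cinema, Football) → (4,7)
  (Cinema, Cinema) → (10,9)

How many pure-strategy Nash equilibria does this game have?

3

Both Opera: Alex gets 7 (best alternative 6); Blair gets 12 (best alternative 5). Neither deviates — NE.
Both Football: Alex gets 9 (best alternative 4); Blair gets 9 (best alternative 8). Neither deviates — NE.
Both Cinema: Alex gets 10 (best alternative 9); Blair gets 9 (best alternative 7). Neither deviates — NE.
(Cinema, Football) is not a NE: Alex would switch to Football (9 > 4).
No other cell survives both best-response checks, so there are 3 pure NE.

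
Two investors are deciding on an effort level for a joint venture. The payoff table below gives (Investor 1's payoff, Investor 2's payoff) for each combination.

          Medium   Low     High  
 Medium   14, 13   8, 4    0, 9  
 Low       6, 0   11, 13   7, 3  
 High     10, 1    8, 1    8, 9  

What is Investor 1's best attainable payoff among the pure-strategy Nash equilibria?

Both Medium is a pure NE (Investor 1: 14 ≥ 10; Investor 2: 13 ≥ 9). Investor 1 gets 14.
Both Low is a pure NE (Investor 1: 11 ≥ 8; Investor 2: 13 ≥ 3). Investor 1 gets 11.
Both High is a pure NE (Investor 1: 8 ≥ 7; Investor 2: 9 ≥ 1). Investor 1 gets 8.
Every other cell has a profitable deviation for at least one player. Highest of {14, 11, 8} is 14.

14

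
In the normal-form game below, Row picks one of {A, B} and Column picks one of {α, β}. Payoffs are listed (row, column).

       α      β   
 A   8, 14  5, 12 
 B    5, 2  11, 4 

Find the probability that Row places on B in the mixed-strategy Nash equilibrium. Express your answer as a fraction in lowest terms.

Row's mix p on A must make Column indifferent between α and β.
Column's payoff from α: 14p + 2(1−p). From β: 12p + 4(1−p).
Set equal: 2p = 2(1−p) → p = 2/4 = 1/2.
Probability on B is 1 − 1/2 = 1/2.

1/2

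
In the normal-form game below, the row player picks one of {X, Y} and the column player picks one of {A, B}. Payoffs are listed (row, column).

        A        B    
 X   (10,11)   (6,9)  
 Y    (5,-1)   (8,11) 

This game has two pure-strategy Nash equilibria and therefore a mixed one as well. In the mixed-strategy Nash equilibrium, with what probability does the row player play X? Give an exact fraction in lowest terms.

6/7

The row player's mix p on X must make the column player indifferent between A and B.
The column player's payoff from A: 11p + (-1)(1−p). From B: 9p + 11(1−p).
Set equal: 2p = 12(1−p) → p = 12/14 = 6/7.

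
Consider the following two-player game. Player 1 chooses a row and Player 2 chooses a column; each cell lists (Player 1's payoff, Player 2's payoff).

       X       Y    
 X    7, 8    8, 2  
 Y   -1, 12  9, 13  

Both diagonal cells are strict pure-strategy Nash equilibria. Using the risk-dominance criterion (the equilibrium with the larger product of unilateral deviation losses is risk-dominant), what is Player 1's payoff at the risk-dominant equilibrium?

At both X: Player 1 loses 7 − (-1) = 8 by deviating; Player 2 loses 8 − 2 = 6. Product = 8·6 = 48.
At both Y: Player 1 loses 9 − 8 = 1 by deviating; Player 2 loses 13 − 12 = 1. Product = 1·1 = 1.
48 > 1, so both X is risk-dominant. Player 1's payoff there is 7.

7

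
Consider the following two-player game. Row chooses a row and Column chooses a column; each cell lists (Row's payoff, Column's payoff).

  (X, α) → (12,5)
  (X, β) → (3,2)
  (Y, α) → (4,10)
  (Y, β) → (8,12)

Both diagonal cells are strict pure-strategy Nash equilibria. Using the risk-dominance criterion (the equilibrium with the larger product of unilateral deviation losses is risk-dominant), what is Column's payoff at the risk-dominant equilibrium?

At (X, α): Row loses 12 − 4 = 8 by deviating; Column loses 5 − 2 = 3. Product = 8·3 = 24.
At (Y, β): Row loses 8 − 3 = 5 by deviating; Column loses 12 − 10 = 2. Product = 5·2 = 10.
24 > 10, so (X, α) is risk-dominant. Column's payoff there is 5.

5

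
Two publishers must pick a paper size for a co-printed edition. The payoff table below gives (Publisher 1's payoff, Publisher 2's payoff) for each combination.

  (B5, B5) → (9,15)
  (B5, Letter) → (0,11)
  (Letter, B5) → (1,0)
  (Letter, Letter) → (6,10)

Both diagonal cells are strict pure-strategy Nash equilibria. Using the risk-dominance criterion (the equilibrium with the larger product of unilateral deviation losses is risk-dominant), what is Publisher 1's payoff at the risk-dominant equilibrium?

6

At both B5: Publisher 1 loses 9 − 1 = 8 by deviating; Publisher 2 loses 15 − 11 = 4. Product = 8·4 = 32.
At both Letter: Publisher 1 loses 6 − 0 = 6 by deviating; Publisher 2 loses 10 − 0 = 10. Product = 6·10 = 60.
60 > 32, so both Letter is risk-dominant. Publisher 1's payoff there is 6.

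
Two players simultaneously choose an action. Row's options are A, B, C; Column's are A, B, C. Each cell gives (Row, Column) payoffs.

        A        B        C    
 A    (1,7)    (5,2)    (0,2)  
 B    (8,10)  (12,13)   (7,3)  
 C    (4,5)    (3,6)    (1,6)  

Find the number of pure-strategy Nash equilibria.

1

Both B: Row gets 12 (best alternative 5); Column gets 13 (best alternative 10). Neither deviates — NE.
Both C is not a NE: Row would switch to B (7 > 1).
No other cell survives both best-response checks, so there is 1 pure NE.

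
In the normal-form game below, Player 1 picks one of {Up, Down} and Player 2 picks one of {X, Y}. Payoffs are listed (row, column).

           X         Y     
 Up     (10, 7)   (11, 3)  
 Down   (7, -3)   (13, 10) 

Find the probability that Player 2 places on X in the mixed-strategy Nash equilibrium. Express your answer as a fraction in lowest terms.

Player 2's mix q on X must make Player 1 indifferent between Up and Down.
Player 1's payoff from Up: 10q + 11(1−q). From Down: 7q + 13(1−q).
Set equal: 3q = 2(1−q) → q = 2/5.

2/5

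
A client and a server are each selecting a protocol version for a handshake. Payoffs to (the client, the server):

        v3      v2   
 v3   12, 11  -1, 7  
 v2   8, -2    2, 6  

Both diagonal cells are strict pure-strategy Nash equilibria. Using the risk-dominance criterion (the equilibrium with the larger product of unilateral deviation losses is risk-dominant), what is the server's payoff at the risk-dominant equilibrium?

At both v3: the client loses 12 − 8 = 4 by deviating; the server loses 11 − 7 = 4. Product = 4·4 = 16.
At both v2: the client loses 2 − (-1) = 3 by deviating; the server loses 6 − (-2) = 8. Product = 3·8 = 24.
24 > 16, so both v2 is risk-dominant. The server's payoff there is 6.

6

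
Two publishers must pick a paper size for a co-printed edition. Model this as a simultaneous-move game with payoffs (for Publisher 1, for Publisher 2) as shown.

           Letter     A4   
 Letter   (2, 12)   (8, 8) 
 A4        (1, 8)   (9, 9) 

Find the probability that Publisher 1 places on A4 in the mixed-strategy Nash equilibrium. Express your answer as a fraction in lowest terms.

Publisher 1's mix p on Letter must make Publisher 2 indifferent between Letter and A4.
Publisher 2's payoff from Letter: 12p + 8(1−p). From A4: 8p + 9(1−p).
Set equal: 4p = 1(1−p) → p = 1/5.
Probability on A4 is 1 − 1/5 = 4/5.

4/5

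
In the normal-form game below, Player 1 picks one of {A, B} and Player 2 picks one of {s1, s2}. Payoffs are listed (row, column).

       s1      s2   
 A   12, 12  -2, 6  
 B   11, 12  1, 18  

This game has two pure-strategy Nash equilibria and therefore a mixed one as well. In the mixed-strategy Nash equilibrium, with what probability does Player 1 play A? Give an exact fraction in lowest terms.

1/2

Player 1's mix p on A must make Player 2 indifferent between s1 and s2.
Player 2's payoff from s1: 12p + 12(1−p). From s2: 6p + 18(1−p).
Set equal: 6p = 6(1−p) → p = 6/12 = 1/2.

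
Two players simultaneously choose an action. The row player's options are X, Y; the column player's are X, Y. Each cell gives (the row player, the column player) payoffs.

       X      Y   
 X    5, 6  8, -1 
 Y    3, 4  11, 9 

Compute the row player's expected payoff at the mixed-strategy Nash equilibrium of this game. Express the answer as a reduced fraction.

31/5

The column player mixes with probability q on X, chosen so the row player is indifferent: 5q + 8(1−q) = 3q + 11(1−q) gives q = 3/5.
The row player's expected payoff (from either row, since indifferent) is 5·3/5 + 8·2/5 = 31/5.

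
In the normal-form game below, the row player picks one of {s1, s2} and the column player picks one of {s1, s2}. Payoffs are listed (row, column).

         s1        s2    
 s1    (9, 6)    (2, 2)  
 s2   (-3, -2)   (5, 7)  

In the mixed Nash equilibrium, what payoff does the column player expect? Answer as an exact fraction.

The row player mixes with probability p on s1, chosen so the column player is indifferent: 6p + (-2)(1−p) = 2p + 7(1−p) gives p = 9/13.
The column player's expected payoff is 6·9/13 + (-2)·4/13 = 46/13.

46/13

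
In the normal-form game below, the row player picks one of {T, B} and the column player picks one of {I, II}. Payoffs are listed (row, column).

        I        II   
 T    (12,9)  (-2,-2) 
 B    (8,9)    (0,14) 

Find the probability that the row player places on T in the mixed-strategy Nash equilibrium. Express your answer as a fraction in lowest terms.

5/16

The row player's mix p on T must make the column player indifferent between I and II.
The column player's payoff from I: 9p + 9(1−p). From II: (-2)p + 14(1−p).
Set equal: 11p = 5(1−p) → p = 5/16.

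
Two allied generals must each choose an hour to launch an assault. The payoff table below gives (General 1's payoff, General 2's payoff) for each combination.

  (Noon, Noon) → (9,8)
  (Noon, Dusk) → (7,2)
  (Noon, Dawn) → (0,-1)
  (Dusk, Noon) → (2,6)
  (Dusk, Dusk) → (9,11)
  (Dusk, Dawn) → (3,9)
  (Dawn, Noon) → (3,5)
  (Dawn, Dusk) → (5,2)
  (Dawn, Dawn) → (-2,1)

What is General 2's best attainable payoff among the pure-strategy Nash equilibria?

11

Both Noon is a pure NE (General 1: 9 ≥ 3; General 2: 8 ≥ 2). General 2 gets 8.
Both Dusk is a pure NE (General 1: 9 ≥ 7; General 2: 11 ≥ 9). General 2 gets 11.
Every other cell has a profitable deviation for at least one player. Highest of {8, 11} is 11.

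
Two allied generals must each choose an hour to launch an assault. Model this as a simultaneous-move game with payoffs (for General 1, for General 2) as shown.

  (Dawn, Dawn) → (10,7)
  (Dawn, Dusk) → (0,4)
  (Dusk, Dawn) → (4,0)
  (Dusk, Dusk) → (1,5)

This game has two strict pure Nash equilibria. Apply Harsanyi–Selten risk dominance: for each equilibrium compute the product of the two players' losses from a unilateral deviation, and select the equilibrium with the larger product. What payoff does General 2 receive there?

At both Dawn: General 1 loses 10 − 4 = 6 by deviating; General 2 loses 7 − 4 = 3. Product = 6·3 = 18.
At both Dusk: General 1 loses 1 − 0 = 1 by deviating; General 2 loses 5 − 0 = 5. Product = 1·5 = 5.
18 > 5, so both Dawn is risk-dominant. General 2's payoff there is 7.

7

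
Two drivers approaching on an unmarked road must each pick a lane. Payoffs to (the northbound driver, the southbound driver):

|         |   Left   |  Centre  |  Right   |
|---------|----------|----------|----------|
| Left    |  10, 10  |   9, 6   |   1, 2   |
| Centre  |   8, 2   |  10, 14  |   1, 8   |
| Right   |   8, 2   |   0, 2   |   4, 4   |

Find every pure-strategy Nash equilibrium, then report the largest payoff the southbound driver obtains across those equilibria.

Both Left is a pure NE (the northbound driver: 10 ≥ 8; the southbound driver: 10 ≥ 6). The southbound driver gets 10.
Both Centre is a pure NE (the northbound driver: 10 ≥ 9; the southbound driver: 14 ≥ 8). The southbound driver gets 14.
Both Right is a pure NE (the northbound driver: 4 ≥ 1; the southbound driver: 4 ≥ 2). The southbound driver gets 4.
Every other cell has a profitable deviation for at least one player. Highest of {10, 14, 4} is 14.

14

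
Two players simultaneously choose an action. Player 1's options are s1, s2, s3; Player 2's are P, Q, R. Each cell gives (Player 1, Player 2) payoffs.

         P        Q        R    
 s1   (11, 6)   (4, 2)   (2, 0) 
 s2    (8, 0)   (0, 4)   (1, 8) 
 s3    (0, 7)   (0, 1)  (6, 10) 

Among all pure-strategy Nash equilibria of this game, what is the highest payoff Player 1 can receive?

11

(s1, P) is a pure NE (Player 1: 11 ≥ 8; Player 2: 6 ≥ 2). Player 1 gets 11.
(s3, R) is a pure NE (Player 1: 6 ≥ 2; Player 2: 10 ≥ 7). Player 1 gets 6.
Every other cell has a profitable deviation for at least one player. Highest of {11, 6} is 11.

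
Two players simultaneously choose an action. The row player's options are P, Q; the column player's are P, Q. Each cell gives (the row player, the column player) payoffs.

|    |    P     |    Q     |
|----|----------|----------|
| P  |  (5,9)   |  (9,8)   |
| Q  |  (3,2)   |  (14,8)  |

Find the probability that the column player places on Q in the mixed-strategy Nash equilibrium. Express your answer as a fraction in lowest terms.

2/7

The column player's mix q on P must make the row player indifferent between P and Q.
The row player's payoff from P: 5q + 9(1−q). From Q: 3q + 14(1−q).
Set equal: 2q = 5(1−q) → q = 5/7.
Probability on Q is 1 − 5/7 = 2/7.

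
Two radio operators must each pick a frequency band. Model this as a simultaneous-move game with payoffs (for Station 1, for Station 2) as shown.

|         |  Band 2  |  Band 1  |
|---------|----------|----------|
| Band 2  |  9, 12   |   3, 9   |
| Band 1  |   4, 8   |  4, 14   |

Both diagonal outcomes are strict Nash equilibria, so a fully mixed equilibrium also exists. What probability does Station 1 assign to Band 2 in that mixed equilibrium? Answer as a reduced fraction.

Station 1's mix p on Band 2 must make Station 2 indifferent between Band 2 and Band 1.
Station 2's payoff from Band 2: 12p + 8(1−p). From Band 1: 9p + 14(1−p).
Set equal: 3p = 6(1−p) → p = 6/9 = 2/3.

2/3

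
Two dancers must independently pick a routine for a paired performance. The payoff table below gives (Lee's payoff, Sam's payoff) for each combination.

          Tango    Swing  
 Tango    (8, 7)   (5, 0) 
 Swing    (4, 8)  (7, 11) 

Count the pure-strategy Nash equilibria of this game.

2

Both Tango: Lee gets 8 (best alternative 4); Sam gets 7 (best alternative 0). Neither deviates — NE.
Both Swing: Lee gets 7 (best alternative 5); Sam gets 11 (best alternative 8). Neither deviates — NE.
(Tango, Swing) is not a NE: Lee would switch to Swing (7 > 5).
No other cell survives both best-response checks, so there are 2 pure NE.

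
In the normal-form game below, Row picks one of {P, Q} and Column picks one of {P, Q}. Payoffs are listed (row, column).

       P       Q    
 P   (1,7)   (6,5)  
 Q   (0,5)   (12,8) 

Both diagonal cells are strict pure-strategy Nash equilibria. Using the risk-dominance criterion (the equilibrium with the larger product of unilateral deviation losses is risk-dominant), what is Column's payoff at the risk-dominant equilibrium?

At both P: Row loses 1 − 0 = 1 by deviating; Column loses 7 − 5 = 2. Product = 1·2 = 2.
At both Q: Row loses 12 − 6 = 6 by deviating; Column loses 8 − 5 = 3. Product = 6·3 = 18.
18 > 2, so both Q is risk-dominant. Column's payoff there is 8.

8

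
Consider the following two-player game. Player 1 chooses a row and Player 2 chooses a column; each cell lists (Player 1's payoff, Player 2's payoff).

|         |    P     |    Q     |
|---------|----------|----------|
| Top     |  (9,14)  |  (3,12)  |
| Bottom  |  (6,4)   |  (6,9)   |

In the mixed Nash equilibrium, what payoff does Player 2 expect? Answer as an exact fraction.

78/7

Player 1 mixes with probability p on Top, chosen so Player 2 is indifferent: 14p + 4(1−p) = 12p + 9(1−p) gives p = 5/7.
Player 2's expected payoff is 14·5/7 + 4·2/7 = 78/7.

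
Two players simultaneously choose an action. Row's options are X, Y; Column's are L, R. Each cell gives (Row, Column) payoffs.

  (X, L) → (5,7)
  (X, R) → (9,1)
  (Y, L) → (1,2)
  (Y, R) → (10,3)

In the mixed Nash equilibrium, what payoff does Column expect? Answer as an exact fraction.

19/7

Row mixes with probability p on X, chosen so Column is indifferent: 7p + 2(1−p) = 1p + 3(1−p) gives p = 1/7.
Column's expected payoff is 7·1/7 + 2·6/7 = 19/7.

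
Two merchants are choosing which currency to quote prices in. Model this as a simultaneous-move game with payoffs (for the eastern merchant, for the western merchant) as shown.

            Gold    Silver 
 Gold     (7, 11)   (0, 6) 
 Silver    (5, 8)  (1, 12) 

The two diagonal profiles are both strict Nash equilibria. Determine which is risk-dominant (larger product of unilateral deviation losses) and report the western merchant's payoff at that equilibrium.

11

At both Gold: the eastern merchant loses 7 − 5 = 2 by deviating; the western merchant loses 11 − 6 = 5. Product = 2·5 = 10.
At both Silver: the eastern merchant loses 1 − 0 = 1 by deviating; the western merchant loses 12 − 8 = 4. Product = 1·4 = 4.
10 > 4, so both Gold is risk-dominant. The western merchant's payoff there is 11.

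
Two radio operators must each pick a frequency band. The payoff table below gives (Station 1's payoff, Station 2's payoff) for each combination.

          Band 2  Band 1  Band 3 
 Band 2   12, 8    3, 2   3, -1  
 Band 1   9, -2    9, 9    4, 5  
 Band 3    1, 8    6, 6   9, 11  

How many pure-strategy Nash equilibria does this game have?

Both Band 2: Station 1 gets 12 (best alternative 9); Station 2 gets 8 (best alternative 2). Neither deviates — NE.
Both Band 1: Station 1 gets 9 (best alternative 6); Station 2 gets 9 (best alternative 5). Neither deviates — NE.
Both Band 3: Station 1 gets 9 (best alternative 4); Station 2 gets 11 (best alternative 8). Neither deviates — NE.
(Band 3, Band 1) is not a NE: Station 1 would switch to Band 1 (9 > 6).
No other cell survives both best-response checks, so there are 3 pure NE.

3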